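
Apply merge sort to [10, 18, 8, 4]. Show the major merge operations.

Divide and conquer:
  Merge [10] + [18] -> [10, 18]
  Merge [8] + [4] -> [4, 8]
  Merge [10, 18] + [4, 8] -> [4, 8, 10, 18]


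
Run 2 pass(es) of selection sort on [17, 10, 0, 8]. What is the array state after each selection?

Pass 1: Select minimum 0 at index 2, swap -> [0, 10, 17, 8]
Pass 2: Select minimum 8 at index 3, swap -> [0, 8, 17, 10]


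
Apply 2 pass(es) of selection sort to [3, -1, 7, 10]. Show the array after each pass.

Pass 1: Select minimum -1 at index 1, swap -> [-1, 3, 7, 10]
Pass 2: Select minimum 3 at index 1, swap -> [-1, 3, 7, 10]


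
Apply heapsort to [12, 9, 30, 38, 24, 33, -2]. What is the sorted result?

Build heap: [38, 24, 33, 9, 12, 30, -2]
Extract 38: [33, 24, 30, 9, 12, -2, 38]
Extract 33: [30, 24, -2, 9, 12, 33, 38]
Extract 30: [24, 12, -2, 9, 30, 33, 38]
Extract 24: [12, 9, -2, 24, 30, 33, 38]
Extract 12: [9, -2, 12, 24, 30, 33, 38]
Extract 9: [-2, 9, 12, 24, 30, 33, 38]


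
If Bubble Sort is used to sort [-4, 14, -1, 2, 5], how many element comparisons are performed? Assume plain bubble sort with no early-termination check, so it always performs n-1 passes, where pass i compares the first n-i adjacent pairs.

Pass 1: compare adjacent pairs (0,1)..(3,4) = 4 comparison(s), 3 swap(s) -> [-4, -1, 2, 5, 14]
Pass 2: compare adjacent pairs (0,1)..(2,3) = 3 comparison(s), 0 swap(s) -> [-4, -1, 2, 5, 14]
Pass 3: compare adjacent pairs (0,1)..(1,2) = 2 comparison(s), 0 swap(s) -> [-4, -1, 2, 5, 14]
Pass 4: compare adjacent pairs (0,1)..(0,1) = 1 comparison(s), 0 swap(s) -> [-4, -1, 2, 5, 14]
Total comparisons: 4 + 3 + 2 + 1 = 10


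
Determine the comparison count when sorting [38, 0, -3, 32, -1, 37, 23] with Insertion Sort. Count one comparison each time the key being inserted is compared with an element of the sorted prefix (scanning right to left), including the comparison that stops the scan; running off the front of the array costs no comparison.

Insert 0: 38 > 0 (shift), reached front = 1 comparison(s) -> [0, 38, -3, 32, -1, 37, 23]
Insert -3: 38 > -3 (shift), 0 > -3 (shift), reached front = 2 comparison(s) -> [-3, 0, 38, 32, -1, 37, 23]
Insert 32: 38 > 32 (shift), 0 <= 32 (stop) = 2 comparison(s) -> [-3, 0, 32, 38, -1, 37, 23]
Insert -1: 38 > -1 (shift), 32 > -1 (shift), 0 > -1 (shift), -3 <= -1 (stop) = 4 comparison(s) -> [-3, -1, 0, 32, 38, 37, 23]
Insert 37: 38 > 37 (shift), 32 <= 37 (stop) = 2 comparison(s) -> [-3, -1, 0, 32, 37, 38, 23]
Insert 23: 38 > 23 (shift), 37 > 23 (shift), 32 > 23 (shift), 0 <= 23 (stop) = 4 comparison(s) -> [-3, -1, 0, 23, 32, 37, 38]
Total comparisons: 1 + 2 + 2 + 4 + 2 + 4 = 15


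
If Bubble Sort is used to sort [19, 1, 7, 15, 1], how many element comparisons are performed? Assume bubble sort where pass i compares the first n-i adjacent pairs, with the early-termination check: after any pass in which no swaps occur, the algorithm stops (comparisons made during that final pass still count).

Pass 1: compare adjacent pairs (0,1)..(3,4) = 4 comparison(s), 4 swap(s) -> [1, 7, 15, 1, 19]
Pass 2: compare adjacent pairs (0,1)..(2,3) = 3 comparison(s), 1 swap(s) -> [1, 7, 1, 15, 19]
Pass 3: compare adjacent pairs (0,1)..(1,2) = 2 comparison(s), 1 swap(s) -> [1, 1, 7, 15, 19]
Pass 4: compare adjacent pairs (0,1)..(0,1) = 1 comparison(s), 0 swap(s) -> [1, 1, 7, 15, 19]
No swaps in this pass, so bubble sort stops here.
Total comparisons: 4 + 3 + 2 + 1 = 10


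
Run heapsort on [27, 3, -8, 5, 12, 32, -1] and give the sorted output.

Build heap: [32, 12, 27, 5, 3, -8, -1]
Extract 32: [27, 12, -1, 5, 3, -8, 32]
Extract 27: [12, 5, -1, -8, 3, 27, 32]
Extract 12: [5, 3, -1, -8, 12, 27, 32]
Extract 5: [3, -8, -1, 5, 12, 27, 32]
Extract 3: [-1, -8, 3, 5, 12, 27, 32]
Extract -1: [-8, -1, 3, 5, 12, 27, 32]


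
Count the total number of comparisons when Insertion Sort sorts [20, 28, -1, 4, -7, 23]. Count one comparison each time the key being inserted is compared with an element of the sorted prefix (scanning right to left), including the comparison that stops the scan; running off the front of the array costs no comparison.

Insert 28: 20 <= 28 (stop) = 1 comparison(s) -> [20, 28, -1, 4, -7, 23]
Insert -1: 28 > -1 (shift), 20 > -1 (shift), reached front = 2 comparison(s) -> [-1, 20, 28, 4, -7, 23]
Insert 4: 28 > 4 (shift), 20 > 4 (shift), -1 <= 4 (stop) = 3 comparison(s) -> [-1, 4, 20, 28, -7, 23]
Insert -7: 28 > -7 (shift), 20 > -7 (shift), 4 > -7 (shift), -1 > -7 (shift), reached front = 4 comparison(s) -> [-7, -1, 4, 20, 28, 23]
Insert 23: 28 > 23 (shift), 20 <= 23 (stop) = 2 comparison(s) -> [-7, -1, 4, 20, 23, 28]
Total comparisons: 1 + 2 + 3 + 4 + 2 = 12


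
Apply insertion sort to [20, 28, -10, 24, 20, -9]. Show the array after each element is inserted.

First element 20 is already 'sorted'
Insert 28: shifted 0 elements -> [20, 28, -10, 24, 20, -9]
Insert -10: shifted 2 elements -> [-10, 20, 28, 24, 20, -9]
Insert 24: shifted 1 elements -> [-10, 20, 24, 28, 20, -9]
Insert 20: shifted 2 elements -> [-10, 20, 20, 24, 28, -9]
Insert -9: shifted 4 elements -> [-10, -9, 20, 20, 24, 28]


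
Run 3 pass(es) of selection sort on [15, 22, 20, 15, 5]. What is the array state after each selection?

Pass 1: Select minimum 5 at index 4, swap -> [5, 22, 20, 15, 15]
Pass 2: Select minimum 15 at index 3, swap -> [5, 15, 20, 22, 15]
Pass 3: Select minimum 15 at index 4, swap -> [5, 15, 15, 22, 20]


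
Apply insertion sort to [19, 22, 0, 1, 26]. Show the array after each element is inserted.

First element 19 is already 'sorted'
Insert 22: shifted 0 elements -> [19, 22, 0, 1, 26]
Insert 0: shifted 2 elements -> [0, 19, 22, 1, 26]
Insert 1: shifted 2 elements -> [0, 1, 19, 22, 26]
Insert 26: shifted 0 elements -> [0, 1, 19, 22, 26]


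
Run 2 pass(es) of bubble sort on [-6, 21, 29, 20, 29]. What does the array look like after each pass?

After pass 1: [-6, 21, 20, 29, 29] (1 swaps)
After pass 2: [-6, 20, 21, 29, 29] (1 swaps)
Total swaps: 2


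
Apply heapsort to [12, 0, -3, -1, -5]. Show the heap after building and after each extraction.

Build heap: [12, 0, -3, -1, -5]
Extract 12: [0, -1, -3, -5, 12]
Extract 0: [-1, -5, -3, 0, 12]
Extract -1: [-3, -5, -1, 0, 12]
Extract -3: [-5, -3, -1, 0, 12]


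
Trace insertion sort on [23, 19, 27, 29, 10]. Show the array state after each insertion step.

First element 23 is already 'sorted'
Insert 19: shifted 1 elements -> [19, 23, 27, 29, 10]
Insert 27: shifted 0 elements -> [19, 23, 27, 29, 10]
Insert 29: shifted 0 elements -> [19, 23, 27, 29, 10]
Insert 10: shifted 4 elements -> [10, 19, 23, 27, 29]


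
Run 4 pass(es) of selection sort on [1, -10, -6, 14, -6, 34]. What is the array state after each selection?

Pass 1: Select minimum -10 at index 1, swap -> [-10, 1, -6, 14, -6, 34]
Pass 2: Select minimum -6 at index 2, swap -> [-10, -6, 1, 14, -6, 34]
Pass 3: Select minimum -6 at index 4, swap -> [-10, -6, -6, 14, 1, 34]
Pass 4: Select minimum 1 at index 4, swap -> [-10, -6, -6, 1, 14, 34]


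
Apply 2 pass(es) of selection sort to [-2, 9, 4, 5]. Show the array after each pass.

Pass 1: Select minimum -2 at index 0, swap -> [-2, 9, 4, 5]
Pass 2: Select minimum 4 at index 2, swap -> [-2, 4, 9, 5]


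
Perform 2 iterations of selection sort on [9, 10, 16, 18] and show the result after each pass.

Pass 1: Select minimum 9 at index 0, swap -> [9, 10, 16, 18]
Pass 2: Select minimum 10 at index 1, swap -> [9, 10, 16, 18]


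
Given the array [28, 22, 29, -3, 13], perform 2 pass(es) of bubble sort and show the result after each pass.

After pass 1: [22, 28, -3, 13, 29] (3 swaps)
After pass 2: [22, -3, 13, 28, 29] (2 swaps)
Total swaps: 5


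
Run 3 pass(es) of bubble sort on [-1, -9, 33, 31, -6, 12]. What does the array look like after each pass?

After pass 1: [-9, -1, 31, -6, 12, 33] (4 swaps)
After pass 2: [-9, -1, -6, 12, 31, 33] (2 swaps)
After pass 3: [-9, -6, -1, 12, 31, 33] (1 swaps)
Total swaps: 7


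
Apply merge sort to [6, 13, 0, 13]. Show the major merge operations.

Divide and conquer:
  Merge [6] + [13] -> [6, 13]
  Merge [0] + [13] -> [0, 13]
  Merge [6, 13] + [0, 13] -> [0, 6, 13, 13]


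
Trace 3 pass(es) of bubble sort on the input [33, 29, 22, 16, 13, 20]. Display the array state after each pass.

After pass 1: [29, 22, 16, 13, 20, 33] (5 swaps)
After pass 2: [22, 16, 13, 20, 29, 33] (4 swaps)
After pass 3: [16, 13, 20, 22, 29, 33] (3 swaps)
Total swaps: 12


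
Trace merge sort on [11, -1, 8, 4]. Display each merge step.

Divide and conquer:
  Merge [11] + [-1] -> [-1, 11]
  Merge [8] + [4] -> [4, 8]
  Merge [-1, 11] + [4, 8] -> [-1, 4, 8, 11]


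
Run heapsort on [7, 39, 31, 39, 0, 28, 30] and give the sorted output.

Build heap: [39, 39, 31, 7, 0, 28, 30]
Extract 39: [39, 30, 31, 7, 0, 28, 39]
Extract 39: [31, 30, 28, 7, 0, 39, 39]
Extract 31: [30, 7, 28, 0, 31, 39, 39]
Extract 30: [28, 7, 0, 30, 31, 39, 39]
Extract 28: [7, 0, 28, 30, 31, 39, 39]
Extract 7: [0, 7, 28, 30, 31, 39, 39]


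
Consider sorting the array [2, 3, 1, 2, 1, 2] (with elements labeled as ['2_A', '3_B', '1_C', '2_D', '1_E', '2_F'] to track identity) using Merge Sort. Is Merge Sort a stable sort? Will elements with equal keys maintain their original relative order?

Trace Merge Sort on the labeled array (the key is the number; the letter only tracks identity):
  Merge [3_B] + [1_C] -> [1_C, 3_B]
  Merge [2_A] + [1_C, 3_B] -> [1_C, 2_A, 3_B]
  Merge [1_E] + [2_F] -> [1_E, 2_F]
  Merge [2_D] + [1_E, 2_F] -> [1_E, 2_D, 2_F]
  Merge [1_C, 2_A, 3_B] + [1_E, 2_D, 2_F] -> [1_C, 1_E, 2_A, 2_D, 2_F, 3_B]
Final order: [1_C, 1_E, 2_A, 2_D, 2_F, 3_B]
Equal keys:
  value 1: originally 1_C, 1_E; after sorting 1_C, 1_E -> order preserved
  value 2: originally 2_A, 2_D, 2_F; after sorting 2_A, 2_D, 2_F -> order preserved
All equal keys kept their original relative order. Merge Sort is stable: when the heads of the two halves are equal the merge takes from the left half first.
Answer: Stable


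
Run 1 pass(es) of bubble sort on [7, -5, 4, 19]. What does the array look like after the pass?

After pass 1: [-5, 4, 7, 19] (2 swaps)
Total swaps: 2


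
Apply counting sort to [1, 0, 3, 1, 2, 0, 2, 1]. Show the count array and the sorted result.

Count array: [2, 3, 2, 1]
(count[i] = number of elements equal to i)
Cumulative count: [2, 5, 7, 8]
Sorted: [0, 0, 1, 1, 1, 2, 2, 3]


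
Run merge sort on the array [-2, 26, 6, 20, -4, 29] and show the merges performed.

Divide and conquer:
  Merge [26] + [6] -> [6, 26]
  Merge [-2] + [6, 26] -> [-2, 6, 26]
  Merge [-4] + [29] -> [-4, 29]
  Merge [20] + [-4, 29] -> [-4, 20, 29]
  Merge [-2, 6, 26] + [-4, 20, 29] -> [-4, -2, 6, 20, 26, 29]


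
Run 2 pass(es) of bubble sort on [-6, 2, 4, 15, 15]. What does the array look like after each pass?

After pass 1: [-6, 2, 4, 15, 15] (0 swaps)
After pass 2: [-6, 2, 4, 15, 15] (0 swaps)
Total swaps: 0


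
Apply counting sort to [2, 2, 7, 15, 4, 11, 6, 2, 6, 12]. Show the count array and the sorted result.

Count array: [0, 0, 3, 0, 1, 0, 2, 1, 0, 0, 0, 1, 1, 0, 0, 1]
(count[i] = number of elements equal to i)
Cumulative count: [0, 0, 3, 3, 4, 4, 6, 7, 7, 7, 7, 8, 9, 9, 9, 10]
Sorted: [2, 2, 2, 4, 6, 6, 7, 11, 12, 15]


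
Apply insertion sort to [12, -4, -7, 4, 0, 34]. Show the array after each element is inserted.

First element 12 is already 'sorted'
Insert -4: shifted 1 elements -> [-4, 12, -7, 4, 0, 34]
Insert -7: shifted 2 elements -> [-7, -4, 12, 4, 0, 34]
Insert 4: shifted 1 elements -> [-7, -4, 4, 12, 0, 34]
Insert 0: shifted 2 elements -> [-7, -4, 0, 4, 12, 34]
Insert 34: shifted 0 elements -> [-7, -4, 0, 4, 12, 34]


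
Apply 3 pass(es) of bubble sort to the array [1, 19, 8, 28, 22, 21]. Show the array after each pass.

After pass 1: [1, 8, 19, 22, 21, 28] (3 swaps)
After pass 2: [1, 8, 19, 21, 22, 28] (1 swaps)
After pass 3: [1, 8, 19, 21, 22, 28] (0 swaps)
Total swaps: 4


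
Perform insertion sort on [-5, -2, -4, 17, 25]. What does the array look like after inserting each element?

First element -5 is already 'sorted'
Insert -2: shifted 0 elements -> [-5, -2, -4, 17, 25]
Insert -4: shifted 1 elements -> [-5, -4, -2, 17, 25]
Insert 17: shifted 0 elements -> [-5, -4, -2, 17, 25]
Insert 25: shifted 0 elements -> [-5, -4, -2, 17, 25]


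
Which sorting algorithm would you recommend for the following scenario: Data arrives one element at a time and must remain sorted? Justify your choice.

Best choice: Insertion sort
Reason: Insertion sort naturally handles online/streaming input by inserting each new element into sorted position


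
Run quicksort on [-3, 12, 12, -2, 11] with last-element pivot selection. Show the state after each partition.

Partition 1: pivot=11 at index 2 -> [-3, -2, 11, 12, 12]
Partition 2: pivot=-2 at index 1 -> [-3, -2, 11, 12, 12]
Partition 3: pivot=12 at index 4 -> [-3, -2, 11, 12, 12]


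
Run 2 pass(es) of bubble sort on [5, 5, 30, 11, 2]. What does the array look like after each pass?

After pass 1: [5, 5, 11, 2, 30] (2 swaps)
After pass 2: [5, 5, 2, 11, 30] (1 swaps)
Total swaps: 3


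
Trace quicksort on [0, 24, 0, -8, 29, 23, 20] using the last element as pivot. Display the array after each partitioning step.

Partition 1: pivot=20 at index 3 -> [0, 0, -8, 20, 29, 23, 24]
Partition 2: pivot=-8 at index 0 -> [-8, 0, 0, 20, 29, 23, 24]
Partition 3: pivot=0 at index 2 -> [-8, 0, 0, 20, 29, 23, 24]
Partition 4: pivot=24 at index 5 -> [-8, 0, 0, 20, 23, 24, 29]


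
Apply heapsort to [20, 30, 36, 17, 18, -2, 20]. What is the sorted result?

Build heap: [36, 30, 20, 17, 18, -2, 20]
Extract 36: [30, 20, 20, 17, 18, -2, 36]
Extract 30: [20, 18, 20, 17, -2, 30, 36]
Extract 20: [20, 18, -2, 17, 20, 30, 36]
Extract 20: [18, 17, -2, 20, 20, 30, 36]
Extract 18: [17, -2, 18, 20, 20, 30, 36]
Extract 17: [-2, 17, 18, 20, 20, 30, 36]


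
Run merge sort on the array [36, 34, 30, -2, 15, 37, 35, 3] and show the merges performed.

Divide and conquer:
  Merge [36] + [34] -> [34, 36]
  Merge [30] + [-2] -> [-2, 30]
  Merge [34, 36] + [-2, 30] -> [-2, 30, 34, 36]
  Merge [15] + [37] -> [15, 37]
  Merge [35] + [3] -> [3, 35]
  Merge [15, 37] + [3, 35] -> [3, 15, 35, 37]
  Merge [-2, 30, 34, 36] + [3, 15, 35, 37] -> [-2, 3, 15, 30, 34, 35, 36, 37]


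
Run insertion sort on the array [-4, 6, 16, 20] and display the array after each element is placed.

First element -4 is already 'sorted'
Insert 6: shifted 0 elements -> [-4, 6, 16, 20]
Insert 16: shifted 0 elements -> [-4, 6, 16, 20]
Insert 20: shifted 0 elements -> [-4, 6, 16, 20]


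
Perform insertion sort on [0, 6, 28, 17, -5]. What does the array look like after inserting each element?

First element 0 is already 'sorted'
Insert 6: shifted 0 elements -> [0, 6, 28, 17, -5]
Insert 28: shifted 0 elements -> [0, 6, 28, 17, -5]
Insert 17: shifted 1 elements -> [0, 6, 17, 28, -5]
Insert -5: shifted 4 elements -> [-5, 0, 6, 17, 28]


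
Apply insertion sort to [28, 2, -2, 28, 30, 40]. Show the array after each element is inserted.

First element 28 is already 'sorted'
Insert 2: shifted 1 elements -> [2, 28, -2, 28, 30, 40]
Insert -2: shifted 2 elements -> [-2, 2, 28, 28, 30, 40]
Insert 28: shifted 0 elements -> [-2, 2, 28, 28, 30, 40]
Insert 30: shifted 0 elements -> [-2, 2, 28, 28, 30, 40]
Insert 40: shifted 0 elements -> [-2, 2, 28, 28, 30, 40]


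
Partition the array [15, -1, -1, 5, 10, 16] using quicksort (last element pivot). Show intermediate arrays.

Partition 1: pivot=16 at index 5 -> [15, -1, -1, 5, 10, 16]
Partition 2: pivot=10 at index 3 -> [-1, -1, 5, 10, 15, 16]
Partition 3: pivot=5 at index 2 -> [-1, -1, 5, 10, 15, 16]
Partition 4: pivot=-1 at index 1 -> [-1, -1, 5, 10, 15, 16]


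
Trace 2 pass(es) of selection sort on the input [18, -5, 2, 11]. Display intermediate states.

Pass 1: Select minimum -5 at index 1, swap -> [-5, 18, 2, 11]
Pass 2: Select minimum 2 at index 2, swap -> [-5, 2, 18, 11]


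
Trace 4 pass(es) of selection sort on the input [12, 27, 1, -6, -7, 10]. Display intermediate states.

Pass 1: Select minimum -7 at index 4, swap -> [-7, 27, 1, -6, 12, 10]
Pass 2: Select minimum -6 at index 3, swap -> [-7, -6, 1, 27, 12, 10]
Pass 3: Select minimum 1 at index 2, swap -> [-7, -6, 1, 27, 12, 10]
Pass 4: Select minimum 10 at index 5, swap -> [-7, -6, 1, 10, 12, 27]


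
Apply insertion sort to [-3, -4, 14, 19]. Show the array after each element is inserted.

First element -3 is already 'sorted'
Insert -4: shifted 1 elements -> [-4, -3, 14, 19]
Insert 14: shifted 0 elements -> [-4, -3, 14, 19]
Insert 19: shifted 0 elements -> [-4, -3, 14, 19]


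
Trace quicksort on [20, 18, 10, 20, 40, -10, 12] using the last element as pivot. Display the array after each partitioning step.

Partition 1: pivot=12 at index 2 -> [10, -10, 12, 20, 40, 18, 20]
Partition 2: pivot=-10 at index 0 -> [-10, 10, 12, 20, 40, 18, 20]
Partition 3: pivot=20 at index 5 -> [-10, 10, 12, 20, 18, 20, 40]
Partition 4: pivot=18 at index 3 -> [-10, 10, 12, 18, 20, 20, 40]


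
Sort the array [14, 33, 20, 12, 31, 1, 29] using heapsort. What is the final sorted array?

Build heap: [33, 31, 29, 12, 14, 1, 20]
Extract 33: [31, 20, 29, 12, 14, 1, 33]
Extract 31: [29, 20, 1, 12, 14, 31, 33]
Extract 29: [20, 14, 1, 12, 29, 31, 33]
Extract 20: [14, 12, 1, 20, 29, 31, 33]
Extract 14: [12, 1, 14, 20, 29, 31, 33]
Extract 12: [1, 12, 14, 20, 29, 31, 33]


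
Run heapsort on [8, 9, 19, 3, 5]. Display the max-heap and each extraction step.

Build heap: [19, 9, 8, 3, 5]
Extract 19: [9, 5, 8, 3, 19]
Extract 9: [8, 5, 3, 9, 19]
Extract 8: [5, 3, 8, 9, 19]
Extract 5: [3, 5, 8, 9, 19]


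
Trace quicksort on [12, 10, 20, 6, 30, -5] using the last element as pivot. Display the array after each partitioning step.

Partition 1: pivot=-5 at index 0 -> [-5, 10, 20, 6, 30, 12]
Partition 2: pivot=12 at index 3 -> [-5, 10, 6, 12, 30, 20]
Partition 3: pivot=6 at index 1 -> [-5, 6, 10, 12, 30, 20]
Partition 4: pivot=20 at index 4 -> [-5, 6, 10, 12, 20, 30]


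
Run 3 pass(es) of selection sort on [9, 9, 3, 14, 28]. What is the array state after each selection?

Pass 1: Select minimum 3 at index 2, swap -> [3, 9, 9, 14, 28]
Pass 2: Select minimum 9 at index 1, swap -> [3, 9, 9, 14, 28]
Pass 3: Select minimum 9 at index 2, swap -> [3, 9, 9, 14, 28]


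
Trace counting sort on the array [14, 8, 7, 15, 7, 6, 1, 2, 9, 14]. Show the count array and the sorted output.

Count array: [0, 1, 1, 0, 0, 0, 1, 2, 1, 1, 0, 0, 0, 0, 2, 1]
(count[i] = number of elements equal to i)
Cumulative count: [0, 1, 2, 2, 2, 2, 3, 5, 6, 7, 7, 7, 7, 7, 9, 10]
Sorted: [1, 2, 6, 7, 7, 8, 9, 14, 14, 15]


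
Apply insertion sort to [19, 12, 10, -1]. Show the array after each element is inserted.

First element 19 is already 'sorted'
Insert 12: shifted 1 elements -> [12, 19, 10, -1]
Insert 10: shifted 2 elements -> [10, 12, 19, -1]
Insert -1: shifted 3 elements -> [-1, 10, 12, 19]


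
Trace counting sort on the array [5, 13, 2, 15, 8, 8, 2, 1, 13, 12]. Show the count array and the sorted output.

Count array: [0, 1, 2, 0, 0, 1, 0, 0, 2, 0, 0, 0, 1, 2, 0, 1]
(count[i] = number of elements equal to i)
Cumulative count: [0, 1, 3, 3, 3, 4, 4, 4, 6, 6, 6, 6, 7, 9, 9, 10]
Sorted: [1, 2, 2, 5, 8, 8, 12, 13, 13, 15]


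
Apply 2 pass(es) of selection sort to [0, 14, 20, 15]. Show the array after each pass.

Pass 1: Select minimum 0 at index 0, swap -> [0, 14, 20, 15]
Pass 2: Select minimum 14 at index 1, swap -> [0, 14, 20, 15]


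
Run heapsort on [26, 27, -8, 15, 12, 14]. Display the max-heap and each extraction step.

Build heap: [27, 26, 14, 15, 12, -8]
Extract 27: [26, 15, 14, -8, 12, 27]
Extract 26: [15, 12, 14, -8, 26, 27]
Extract 15: [14, 12, -8, 15, 26, 27]
Extract 14: [12, -8, 14, 15, 26, 27]
Extract 12: [-8, 12, 14, 15, 26, 27]


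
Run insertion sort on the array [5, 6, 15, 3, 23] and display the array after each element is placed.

First element 5 is already 'sorted'
Insert 6: shifted 0 elements -> [5, 6, 15, 3, 23]
Insert 15: shifted 0 elements -> [5, 6, 15, 3, 23]
Insert 3: shifted 3 elements -> [3, 5, 6, 15, 23]
Insert 23: shifted 0 elements -> [3, 5, 6, 15, 23]


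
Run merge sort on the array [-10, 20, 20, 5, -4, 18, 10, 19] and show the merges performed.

Divide and conquer:
  Merge [-10] + [20] -> [-10, 20]
  Merge [20] + [5] -> [5, 20]
  Merge [-10, 20] + [5, 20] -> [-10, 5, 20, 20]
  Merge [-4] + [18] -> [-4, 18]
  Merge [10] + [19] -> [10, 19]
  Merge [-4, 18] + [10, 19] -> [-4, 10, 18, 19]
  Merge [-10, 5, 20, 20] + [-4, 10, 18, 19] -> [-10, -4, 5, 10, 18, 19, 20, 20]


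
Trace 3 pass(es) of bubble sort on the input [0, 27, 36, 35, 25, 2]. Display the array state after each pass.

After pass 1: [0, 27, 35, 25, 2, 36] (3 swaps)
After pass 2: [0, 27, 25, 2, 35, 36] (2 swaps)
After pass 3: [0, 25, 2, 27, 35, 36] (2 swaps)
Total swaps: 7


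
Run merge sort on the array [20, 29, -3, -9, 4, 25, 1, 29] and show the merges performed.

Divide and conquer:
  Merge [20] + [29] -> [20, 29]
  Merge [-3] + [-9] -> [-9, -3]
  Merge [20, 29] + [-9, -3] -> [-9, -3, 20, 29]
  Merge [4] + [25] -> [4, 25]
  Merge [1] + [29] -> [1, 29]
  Merge [4, 25] + [1, 29] -> [1, 4, 25, 29]
  Merge [-9, -3, 20, 29] + [1, 4, 25, 29] -> [-9, -3, 1, 4, 20, 25, 29, 29]


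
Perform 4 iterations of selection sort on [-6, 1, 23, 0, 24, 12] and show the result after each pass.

Pass 1: Select minimum -6 at index 0, swap -> [-6, 1, 23, 0, 24, 12]
Pass 2: Select minimum 0 at index 3, swap -> [-6, 0, 23, 1, 24, 12]
Pass 3: Select minimum 1 at index 3, swap -> [-6, 0, 1, 23, 24, 12]
Pass 4: Select minimum 12 at index 5, swap -> [-6, 0, 1, 12, 24, 23]


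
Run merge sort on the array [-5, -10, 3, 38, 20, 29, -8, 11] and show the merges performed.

Divide and conquer:
  Merge [-5] + [-10] -> [-10, -5]
  Merge [3] + [38] -> [3, 38]
  Merge [-10, -5] + [3, 38] -> [-10, -5, 3, 38]
  Merge [20] + [29] -> [20, 29]
  Merge [-8] + [11] -> [-8, 11]
  Merge [20, 29] + [-8, 11] -> [-8, 11, 20, 29]
  Merge [-10, -5, 3, 38] + [-8, 11, 20, 29] -> [-10, -8, -5, 3, 11, 20, 29, 38]


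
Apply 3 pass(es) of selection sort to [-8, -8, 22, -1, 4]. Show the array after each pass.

Pass 1: Select minimum -8 at index 0, swap -> [-8, -8, 22, -1, 4]
Pass 2: Select minimum -8 at index 1, swap -> [-8, -8, 22, -1, 4]
Pass 3: Select minimum -1 at index 3, swap -> [-8, -8, -1, 22, 4]


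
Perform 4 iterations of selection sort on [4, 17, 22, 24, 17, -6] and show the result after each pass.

Pass 1: Select minimum -6 at index 5, swap -> [-6, 17, 22, 24, 17, 4]
Pass 2: Select minimum 4 at index 5, swap -> [-6, 4, 22, 24, 17, 17]
Pass 3: Select minimum 17 at index 4, swap -> [-6, 4, 17, 24, 22, 17]
Pass 4: Select minimum 17 at index 5, swap -> [-6, 4, 17, 17, 22, 24]


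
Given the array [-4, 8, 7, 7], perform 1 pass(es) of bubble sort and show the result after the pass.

After pass 1: [-4, 7, 7, 8] (2 swaps)
Total swaps: 2


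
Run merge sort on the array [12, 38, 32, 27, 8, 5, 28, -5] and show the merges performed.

Divide and conquer:
  Merge [12] + [38] -> [12, 38]
  Merge [32] + [27] -> [27, 32]
  Merge [12, 38] + [27, 32] -> [12, 27, 32, 38]
  Merge [8] + [5] -> [5, 8]
  Merge [28] + [-5] -> [-5, 28]
  Merge [5, 8] + [-5, 28] -> [-5, 5, 8, 28]
  Merge [12, 27, 32, 38] + [-5, 5, 8, 28] -> [-5, 5, 8, 12, 27, 28, 32, 38]


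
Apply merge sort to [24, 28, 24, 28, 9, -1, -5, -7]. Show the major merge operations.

Divide and conquer:
  Merge [24] + [28] -> [24, 28]
  Merge [24] + [28] -> [24, 28]
  Merge [24, 28] + [24, 28] -> [24, 24, 28, 28]
  Merge [9] + [-1] -> [-1, 9]
  Merge [-5] + [-7] -> [-7, -5]
  Merge [-1, 9] + [-7, -5] -> [-7, -5, -1, 9]
  Merge [24, 24, 28, 28] + [-7, -5, -1, 9] -> [-7, -5, -1, 9, 24, 24, 28, 28]


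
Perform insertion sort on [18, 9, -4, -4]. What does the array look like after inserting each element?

First element 18 is already 'sorted'
Insert 9: shifted 1 elements -> [9, 18, -4, -4]
Insert -4: shifted 2 elements -> [-4, 9, 18, -4]
Insert -4: shifted 2 elements -> [-4, -4, 9, 18]


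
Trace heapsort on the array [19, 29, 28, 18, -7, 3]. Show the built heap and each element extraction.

Build heap: [29, 19, 28, 18, -7, 3]
Extract 29: [28, 19, 3, 18, -7, 29]
Extract 28: [19, 18, 3, -7, 28, 29]
Extract 19: [18, -7, 3, 19, 28, 29]
Extract 18: [3, -7, 18, 19, 28, 29]
Extract 3: [-7, 3, 18, 19, 28, 29]


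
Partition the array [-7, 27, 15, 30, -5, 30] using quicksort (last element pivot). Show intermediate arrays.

Partition 1: pivot=30 at index 5 -> [-7, 27, 15, 30, -5, 30]
Partition 2: pivot=-5 at index 1 -> [-7, -5, 15, 30, 27, 30]
Partition 3: pivot=27 at index 3 -> [-7, -5, 15, 27, 30, 30]


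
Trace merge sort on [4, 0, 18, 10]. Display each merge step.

Divide and conquer:
  Merge [4] + [0] -> [0, 4]
  Merge [18] + [10] -> [10, 18]
  Merge [0, 4] + [10, 18] -> [0, 4, 10, 18]


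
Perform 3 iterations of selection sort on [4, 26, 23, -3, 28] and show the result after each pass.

Pass 1: Select minimum -3 at index 3, swap -> [-3, 26, 23, 4, 28]
Pass 2: Select minimum 4 at index 3, swap -> [-3, 4, 23, 26, 28]
Pass 3: Select minimum 23 at index 2, swap -> [-3, 4, 23, 26, 28]


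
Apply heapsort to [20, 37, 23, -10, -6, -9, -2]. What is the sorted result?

Build heap: [37, 20, 23, -10, -6, -9, -2]
Extract 37: [23, 20, -2, -10, -6, -9, 37]
Extract 23: [20, -6, -2, -10, -9, 23, 37]
Extract 20: [-2, -6, -9, -10, 20, 23, 37]
Extract -2: [-6, -10, -9, -2, 20, 23, 37]
Extract -6: [-9, -10, -6, -2, 20, 23, 37]
Extract -9: [-10, -9, -6, -2, 20, 23, 37]


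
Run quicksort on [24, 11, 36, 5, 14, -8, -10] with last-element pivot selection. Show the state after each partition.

Partition 1: pivot=-10 at index 0 -> [-10, 11, 36, 5, 14, -8, 24]
Partition 2: pivot=24 at index 5 -> [-10, 11, 5, 14, -8, 24, 36]
Partition 3: pivot=-8 at index 1 -> [-10, -8, 5, 14, 11, 24, 36]
Partition 4: pivot=11 at index 3 -> [-10, -8, 5, 11, 14, 24, 36]


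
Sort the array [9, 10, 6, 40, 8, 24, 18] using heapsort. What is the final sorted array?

Build heap: [40, 10, 24, 9, 8, 6, 18]
Extract 40: [24, 10, 18, 9, 8, 6, 40]
Extract 24: [18, 10, 6, 9, 8, 24, 40]
Extract 18: [10, 9, 6, 8, 18, 24, 40]
Extract 10: [9, 8, 6, 10, 18, 24, 40]
Extract 9: [8, 6, 9, 10, 18, 24, 40]
Extract 8: [6, 8, 9, 10, 18, 24, 40]


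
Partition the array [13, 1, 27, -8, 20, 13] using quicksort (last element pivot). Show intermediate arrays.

Partition 1: pivot=13 at index 3 -> [13, 1, -8, 13, 20, 27]
Partition 2: pivot=-8 at index 0 -> [-8, 1, 13, 13, 20, 27]
Partition 3: pivot=13 at index 2 -> [-8, 1, 13, 13, 20, 27]
Partition 4: pivot=27 at index 5 -> [-8, 1, 13, 13, 20, 27]


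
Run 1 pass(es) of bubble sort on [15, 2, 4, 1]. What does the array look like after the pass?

After pass 1: [2, 4, 1, 15] (3 swaps)
Total swaps: 3


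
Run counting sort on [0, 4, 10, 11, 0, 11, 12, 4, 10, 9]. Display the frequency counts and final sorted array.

Count array: [2, 0, 0, 0, 2, 0, 0, 0, 0, 1, 2, 2, 1]
(count[i] = number of elements equal to i)
Cumulative count: [2, 2, 2, 2, 4, 4, 4, 4, 4, 5, 7, 9, 10]
Sorted: [0, 0, 4, 4, 9, 10, 10, 11, 11, 12]


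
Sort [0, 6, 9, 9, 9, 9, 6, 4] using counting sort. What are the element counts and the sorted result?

Count array: [1, 0, 0, 0, 1, 0, 2, 0, 0, 4]
(count[i] = number of elements equal to i)
Cumulative count: [1, 1, 1, 1, 2, 2, 4, 4, 4, 8]
Sorted: [0, 4, 6, 6, 9, 9, 9, 9]


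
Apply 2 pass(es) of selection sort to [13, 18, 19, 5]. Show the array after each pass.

Pass 1: Select minimum 5 at index 3, swap -> [5, 18, 19, 13]
Pass 2: Select minimum 13 at index 3, swap -> [5, 13, 19, 18]


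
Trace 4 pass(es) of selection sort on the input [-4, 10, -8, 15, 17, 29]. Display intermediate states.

Pass 1: Select minimum -8 at index 2, swap -> [-8, 10, -4, 15, 17, 29]
Pass 2: Select minimum -4 at index 2, swap -> [-8, -4, 10, 15, 17, 29]
Pass 3: Select minimum 10 at index 2, swap -> [-8, -4, 10, 15, 17, 29]
Pass 4: Select minimum 15 at index 3, swap -> [-8, -4, 10, 15, 17, 29]


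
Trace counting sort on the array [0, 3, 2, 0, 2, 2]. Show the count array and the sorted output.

Count array: [2, 0, 3, 1]
(count[i] = number of elements equal to i)
Cumulative count: [2, 2, 5, 6]
Sorted: [0, 0, 2, 2, 2, 3]


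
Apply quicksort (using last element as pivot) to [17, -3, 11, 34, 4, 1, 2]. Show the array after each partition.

Partition 1: pivot=2 at index 2 -> [-3, 1, 2, 34, 4, 17, 11]
Partition 2: pivot=1 at index 1 -> [-3, 1, 2, 34, 4, 17, 11]
Partition 3: pivot=11 at index 4 -> [-3, 1, 2, 4, 11, 17, 34]
Partition 4: pivot=34 at index 6 -> [-3, 1, 2, 4, 11, 17, 34]


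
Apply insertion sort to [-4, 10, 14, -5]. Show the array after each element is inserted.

First element -4 is already 'sorted'
Insert 10: shifted 0 elements -> [-4, 10, 14, -5]
Insert 14: shifted 0 elements -> [-4, 10, 14, -5]
Insert -5: shifted 3 elements -> [-5, -4, 10, 14]


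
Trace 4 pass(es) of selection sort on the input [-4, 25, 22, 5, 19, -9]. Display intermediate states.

Pass 1: Select minimum -9 at index 5, swap -> [-9, 25, 22, 5, 19, -4]
Pass 2: Select minimum -4 at index 5, swap -> [-9, -4, 22, 5, 19, 25]
Pass 3: Select minimum 5 at index 3, swap -> [-9, -4, 5, 22, 19, 25]
Pass 4: Select minimum 19 at index 4, swap -> [-9, -4, 5, 19, 22, 25]


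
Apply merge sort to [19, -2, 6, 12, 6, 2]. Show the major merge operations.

Divide and conquer:
  Merge [-2] + [6] -> [-2, 6]
  Merge [19] + [-2, 6] -> [-2, 6, 19]
  Merge [6] + [2] -> [2, 6]
  Merge [12] + [2, 6] -> [2, 6, 12]
  Merge [-2, 6, 19] + [2, 6, 12] -> [-2, 2, 6, 6, 12, 19]


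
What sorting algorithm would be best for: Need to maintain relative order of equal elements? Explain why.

Best choice: Merge sort or Insertion sort
Reason: Both are stable; quicksort and heapsort are not stable


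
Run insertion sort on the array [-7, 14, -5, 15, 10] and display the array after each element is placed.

First element -7 is already 'sorted'
Insert 14: shifted 0 elements -> [-7, 14, -5, 15, 10]
Insert -5: shifted 1 elements -> [-7, -5, 14, 15, 10]
Insert 15: shifted 0 elements -> [-7, -5, 14, 15, 10]
Insert 10: shifted 2 elements -> [-7, -5, 10, 14, 15]


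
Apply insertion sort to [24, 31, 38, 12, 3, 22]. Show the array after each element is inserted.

First element 24 is already 'sorted'
Insert 31: shifted 0 elements -> [24, 31, 38, 12, 3, 22]
Insert 38: shifted 0 elements -> [24, 31, 38, 12, 3, 22]
Insert 12: shifted 3 elements -> [12, 24, 31, 38, 3, 22]
Insert 3: shifted 4 elements -> [3, 12, 24, 31, 38, 22]
Insert 22: shifted 3 elements -> [3, 12, 22, 24, 31, 38]


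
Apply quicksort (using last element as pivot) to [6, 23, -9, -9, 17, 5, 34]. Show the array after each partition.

Partition 1: pivot=34 at index 6 -> [6, 23, -9, -9, 17, 5, 34]
Partition 2: pivot=5 at index 2 -> [-9, -9, 5, 23, 17, 6, 34]
Partition 3: pivot=-9 at index 1 -> [-9, -9, 5, 23, 17, 6, 34]
Partition 4: pivot=6 at index 3 -> [-9, -9, 5, 6, 17, 23, 34]
Partition 5: pivot=23 at index 5 -> [-9, -9, 5, 6, 17, 23, 34]


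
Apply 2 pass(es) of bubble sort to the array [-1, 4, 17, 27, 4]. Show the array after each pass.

After pass 1: [-1, 4, 17, 4, 27] (1 swaps)
After pass 2: [-1, 4, 4, 17, 27] (1 swaps)
Total swaps: 2


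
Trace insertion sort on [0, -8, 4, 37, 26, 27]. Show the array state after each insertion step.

First element 0 is already 'sorted'
Insert -8: shifted 1 elements -> [-8, 0, 4, 37, 26, 27]
Insert 4: shifted 0 elements -> [-8, 0, 4, 37, 26, 27]
Insert 37: shifted 0 elements -> [-8, 0, 4, 37, 26, 27]
Insert 26: shifted 1 elements -> [-8, 0, 4, 26, 37, 27]
Insert 27: shifted 1 elements -> [-8, 0, 4, 26, 27, 37]


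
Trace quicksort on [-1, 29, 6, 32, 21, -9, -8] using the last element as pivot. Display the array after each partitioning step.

Partition 1: pivot=-8 at index 1 -> [-9, -8, 6, 32, 21, -1, 29]
Partition 2: pivot=29 at index 5 -> [-9, -8, 6, 21, -1, 29, 32]
Partition 3: pivot=-1 at index 2 -> [-9, -8, -1, 21, 6, 29, 32]
Partition 4: pivot=6 at index 3 -> [-9, -8, -1, 6, 21, 29, 32]


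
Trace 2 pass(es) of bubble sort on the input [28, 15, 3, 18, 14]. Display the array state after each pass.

After pass 1: [15, 3, 18, 14, 28] (4 swaps)
After pass 2: [3, 15, 14, 18, 28] (2 swaps)
Total swaps: 6


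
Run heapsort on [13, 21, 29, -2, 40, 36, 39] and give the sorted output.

Build heap: [40, 21, 39, -2, 13, 36, 29]
Extract 40: [39, 21, 36, -2, 13, 29, 40]
Extract 39: [36, 21, 29, -2, 13, 39, 40]
Extract 36: [29, 21, 13, -2, 36, 39, 40]
Extract 29: [21, -2, 13, 29, 36, 39, 40]
Extract 21: [13, -2, 21, 29, 36, 39, 40]
Extract 13: [-2, 13, 21, 29, 36, 39, 40]


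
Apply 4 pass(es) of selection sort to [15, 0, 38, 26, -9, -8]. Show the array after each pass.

Pass 1: Select minimum -9 at index 4, swap -> [-9, 0, 38, 26, 15, -8]
Pass 2: Select minimum -8 at index 5, swap -> [-9, -8, 38, 26, 15, 0]
Pass 3: Select minimum 0 at index 5, swap -> [-9, -8, 0, 26, 15, 38]
Pass 4: Select minimum 15 at index 4, swap -> [-9, -8, 0, 15, 26, 38]


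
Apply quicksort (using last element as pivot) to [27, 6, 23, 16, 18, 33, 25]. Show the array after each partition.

Partition 1: pivot=25 at index 4 -> [6, 23, 16, 18, 25, 33, 27]
Partition 2: pivot=18 at index 2 -> [6, 16, 18, 23, 25, 33, 27]
Partition 3: pivot=16 at index 1 -> [6, 16, 18, 23, 25, 33, 27]
Partition 4: pivot=27 at index 5 -> [6, 16, 18, 23, 25, 27, 33]


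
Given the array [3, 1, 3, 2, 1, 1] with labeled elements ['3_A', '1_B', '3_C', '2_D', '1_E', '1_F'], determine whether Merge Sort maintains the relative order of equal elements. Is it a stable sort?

Trace Merge Sort on the labeled array (the key is the number; the letter only tracks identity):
  Merge [1_B] + [3_C] -> [1_B, 3_C]
  Merge [3_A] + [1_B, 3_C] -> [1_B, 3_A, 3_C]
  Merge [1_E] + [1_F] -> [1_E, 1_F]
  Merge [2_D] + [1_E, 1_F] -> [1_E, 1_F, 2_D]
  Merge [1_B, 3_A, 3_C] + [1_E, 1_F, 2_D] -> [1_B, 1_E, 1_F, 2_D, 3_A, 3_C]
Final order: [1_B, 1_E, 1_F, 2_D, 3_A, 3_C]
Equal keys:
  value 1: originally 1_B, 1_E, 1_F; after sorting 1_B, 1_E, 1_F -> order preserved
  value 3: originally 3_A, 3_C; after sorting 3_A, 3_C -> order preserved
All equal keys kept their original relative order. Merge Sort is stable: when the heads of the two halves are equal the merge takes from the left half first.
Answer: Stable


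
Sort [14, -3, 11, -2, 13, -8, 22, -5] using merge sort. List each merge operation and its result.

Divide and conquer:
  Merge [14] + [-3] -> [-3, 14]
  Merge [11] + [-2] -> [-2, 11]
  Merge [-3, 14] + [-2, 11] -> [-3, -2, 11, 14]
  Merge [13] + [-8] -> [-8, 13]
  Merge [22] + [-5] -> [-5, 22]
  Merge [-8, 13] + [-5, 22] -> [-8, -5, 13, 22]
  Merge [-3, -2, 11, 14] + [-8, -5, 13, 22] -> [-8, -5, -3, -2, 11, 13, 14, 22]


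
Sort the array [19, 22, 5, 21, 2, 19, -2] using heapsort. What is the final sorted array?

Build heap: [22, 21, 19, 19, 2, 5, -2]
Extract 22: [21, 19, 19, -2, 2, 5, 22]
Extract 21: [19, 5, 19, -2, 2, 21, 22]
Extract 19: [19, 5, 2, -2, 19, 21, 22]
Extract 19: [5, -2, 2, 19, 19, 21, 22]
Extract 5: [2, -2, 5, 19, 19, 21, 22]
Extract 2: [-2, 2, 5, 19, 19, 21, 22]


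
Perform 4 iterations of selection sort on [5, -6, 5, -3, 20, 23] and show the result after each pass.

Pass 1: Select minimum -6 at index 1, swap -> [-6, 5, 5, -3, 20, 23]
Pass 2: Select minimum -3 at index 3, swap -> [-6, -3, 5, 5, 20, 23]
Pass 3: Select minimum 5 at index 2, swap -> [-6, -3, 5, 5, 20, 23]
Pass 4: Select minimum 5 at index 3, swap -> [-6, -3, 5, 5, 20, 23]


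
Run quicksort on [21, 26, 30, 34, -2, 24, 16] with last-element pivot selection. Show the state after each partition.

Partition 1: pivot=16 at index 1 -> [-2, 16, 30, 34, 21, 24, 26]
Partition 2: pivot=26 at index 4 -> [-2, 16, 21, 24, 26, 34, 30]
Partition 3: pivot=24 at index 3 -> [-2, 16, 21, 24, 26, 34, 30]
Partition 4: pivot=30 at index 5 -> [-2, 16, 21, 24, 26, 30, 34]


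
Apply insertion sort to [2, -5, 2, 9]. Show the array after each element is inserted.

First element 2 is already 'sorted'
Insert -5: shifted 1 elements -> [-5, 2, 2, 9]
Insert 2: shifted 0 elements -> [-5, 2, 2, 9]
Insert 9: shifted 0 elements -> [-5, 2, 2, 9]


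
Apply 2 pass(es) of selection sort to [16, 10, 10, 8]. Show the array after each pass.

Pass 1: Select minimum 8 at index 3, swap -> [8, 10, 10, 16]
Pass 2: Select minimum 10 at index 1, swap -> [8, 10, 10, 16]


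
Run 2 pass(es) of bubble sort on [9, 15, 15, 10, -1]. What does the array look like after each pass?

After pass 1: [9, 15, 10, -1, 15] (2 swaps)
After pass 2: [9, 10, -1, 15, 15] (2 swaps)
Total swaps: 4


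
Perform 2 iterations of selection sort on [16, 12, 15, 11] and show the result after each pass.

Pass 1: Select minimum 11 at index 3, swap -> [11, 12, 15, 16]
Pass 2: Select minimum 12 at index 1, swap -> [11, 12, 15, 16]


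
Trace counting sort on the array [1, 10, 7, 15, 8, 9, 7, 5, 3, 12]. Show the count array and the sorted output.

Count array: [0, 1, 0, 1, 0, 1, 0, 2, 1, 1, 1, 0, 1, 0, 0, 1]
(count[i] = number of elements equal to i)
Cumulative count: [0, 1, 1, 2, 2, 3, 3, 5, 6, 7, 8, 8, 9, 9, 9, 10]
Sorted: [1, 3, 5, 7, 7, 8, 9, 10, 12, 15]


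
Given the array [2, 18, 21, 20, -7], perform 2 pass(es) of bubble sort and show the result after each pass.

After pass 1: [2, 18, 20, -7, 21] (2 swaps)
After pass 2: [2, 18, -7, 20, 21] (1 swaps)
Total swaps: 3


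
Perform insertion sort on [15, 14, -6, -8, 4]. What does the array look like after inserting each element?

First element 15 is already 'sorted'
Insert 14: shifted 1 elements -> [14, 15, -6, -8, 4]
Insert -6: shifted 2 elements -> [-6, 14, 15, -8, 4]
Insert -8: shifted 3 elements -> [-8, -6, 14, 15, 4]
Insert 4: shifted 2 elements -> [-8, -6, 4, 14, 15]


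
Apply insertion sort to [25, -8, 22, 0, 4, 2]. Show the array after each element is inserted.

First element 25 is already 'sorted'
Insert -8: shifted 1 elements -> [-8, 25, 22, 0, 4, 2]
Insert 22: shifted 1 elements -> [-8, 22, 25, 0, 4, 2]
Insert 0: shifted 2 elements -> [-8, 0, 22, 25, 4, 2]
Insert 4: shifted 2 elements -> [-8, 0, 4, 22, 25, 2]
Insert 2: shifted 3 elements -> [-8, 0, 2, 4, 22, 25]


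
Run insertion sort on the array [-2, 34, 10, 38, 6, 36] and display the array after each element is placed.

First element -2 is already 'sorted'
Insert 34: shifted 0 elements -> [-2, 34, 10, 38, 6, 36]
Insert 10: shifted 1 elements -> [-2, 10, 34, 38, 6, 36]
Insert 38: shifted 0 elements -> [-2, 10, 34, 38, 6, 36]
Insert 6: shifted 3 elements -> [-2, 6, 10, 34, 38, 36]
Insert 36: shifted 1 elements -> [-2, 6, 10, 34, 36, 38]


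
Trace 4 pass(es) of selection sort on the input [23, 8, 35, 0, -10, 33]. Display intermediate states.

Pass 1: Select minimum -10 at index 4, swap -> [-10, 8, 35, 0, 23, 33]
Pass 2: Select minimum 0 at index 3, swap -> [-10, 0, 35, 8, 23, 33]
Pass 3: Select minimum 8 at index 3, swap -> [-10, 0, 8, 35, 23, 33]
Pass 4: Select minimum 23 at index 4, swap -> [-10, 0, 8, 23, 35, 33]


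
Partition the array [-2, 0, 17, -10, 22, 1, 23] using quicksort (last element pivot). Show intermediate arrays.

Partition 1: pivot=23 at index 6 -> [-2, 0, 17, -10, 22, 1, 23]
Partition 2: pivot=1 at index 3 -> [-2, 0, -10, 1, 22, 17, 23]
Partition 3: pivot=-10 at index 0 -> [-10, 0, -2, 1, 22, 17, 23]
Partition 4: pivot=-2 at index 1 -> [-10, -2, 0, 1, 22, 17, 23]
Partition 5: pivot=17 at index 4 -> [-10, -2, 0, 1, 17, 22, 23]


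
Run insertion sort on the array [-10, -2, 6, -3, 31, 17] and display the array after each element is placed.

First element -10 is already 'sorted'
Insert -2: shifted 0 elements -> [-10, -2, 6, -3, 31, 17]
Insert 6: shifted 0 elements -> [-10, -2, 6, -3, 31, 17]
Insert -3: shifted 2 elements -> [-10, -3, -2, 6, 31, 17]
Insert 31: shifted 0 elements -> [-10, -3, -2, 6, 31, 17]
Insert 17: shifted 1 elements -> [-10, -3, -2, 6, 17, 31]
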